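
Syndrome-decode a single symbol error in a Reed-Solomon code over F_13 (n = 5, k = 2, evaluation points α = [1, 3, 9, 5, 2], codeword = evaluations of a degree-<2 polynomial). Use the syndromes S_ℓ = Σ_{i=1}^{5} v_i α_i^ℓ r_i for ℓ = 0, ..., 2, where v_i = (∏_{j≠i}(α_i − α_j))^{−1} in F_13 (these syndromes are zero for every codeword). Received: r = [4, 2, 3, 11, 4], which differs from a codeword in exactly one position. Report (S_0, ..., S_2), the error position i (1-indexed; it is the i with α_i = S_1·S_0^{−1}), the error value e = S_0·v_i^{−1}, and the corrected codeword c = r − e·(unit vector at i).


S = (2, 2, 2), error at position 1, error magnitude e = 11, c = [6, 2, 3, 11, 4].

Step 1: column multipliers v_i = (∏_{j≠i}(α_i − α_j))^{−1} mod 13.
  i = 1 (α = 1): (1−3)(1−9)(1−5)(1−2) = (−2)·(−8)·(−4)·(−1) = 64 ≡ 12, so v_1 = 12^{−1} = 12 (mod 13).
  i = 2 (α = 3): (3−1)(3−9)(3−5)(3−2) = 2·(−6)·(−2)·1 = 24 ≡ 11, so v_2 = 11^{−1} = 6 (mod 13).
  i = 3 (α = 9): (9−1)(9−3)(9−5)(9−2) = 8·6·4·7 = 1344 ≡ 5, so v_3 = 5^{−1} = 8 (mod 13).
  i = 4 (α = 5): (5−1)(5−3)(5−9)(5−2) = 4·2·(−4)·3 = −96 ≡ 8, so v_4 = 8^{−1} = 5 (mod 13).
  i = 5 (α = 2): (2−1)(2−3)(2−9)(2−5) = 1·(−1)·(−7)·(−3) = −21 ≡ 5, so v_5 = 5^{−1} = 8 (mod 13).
  v = [12, 6, 8, 5, 8].
Step 2: syndromes of r = [4, 2, 3, 11, 4] (all sums mod 13).
  S_0 = Σ v_i r_i = 12·4 + 6·2 + 8·3 + 5·11 + 8·4 = 171 ≡ 2.
  S_1 = Σ v_i α_i r_i = 12·1·4 + 6·3·2 + 8·9·3 + 5·5·11 + 8·2·4 = 639 ≡ 2.
  α_i^2 mod 13 = [1, 9, 3, 12, 4].
  S_2 = Σ v_i α_i^2 r_i = 12·1·4 + 6·9·2 + 8·3·3 + 5·12·11 + 8·4·4 = 1016 ≡ 2.
  S = (2, 2, 2) ≠ 0, so r is not a codeword (an error is present).
Step 3: locate the error. For a single error e at position i, S_ℓ = v_i·e·α_i^ℓ, so α_err = S_1/S_0.
  S_0^{−1} = 2^{−1} = 7 (mod 13), so α_err = 2·7 = 14 ≡ 1 = α_1. Error position i = 1.
  Consistency check: S_2/S_1 = 2·7 = 14 ≡ 1 = α_err ✓ (single-error assumption holds).
Step 4: error magnitude e = S_0/v_1 = S_0·∏_{j≠1}(α_1 − α_j) = 2·12 = 24 ≡ 11 (mod 13).
Step 5: correct position 1: c_1 = r_1 − e = 4 − 11 ≡ 6 (mod 13). Hence c = [6, 2, 3, 11, 4].
  Check: interpolating c through the α_i gives m(x) = 8 + 11·x (degree < 2) with m(α_i) = c_i for every i, so c is indeed a codeword.


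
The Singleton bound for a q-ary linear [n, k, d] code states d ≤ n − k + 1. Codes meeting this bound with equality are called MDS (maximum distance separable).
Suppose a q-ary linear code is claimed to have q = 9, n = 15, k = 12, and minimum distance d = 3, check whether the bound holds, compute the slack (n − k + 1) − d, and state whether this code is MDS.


Singleton RHS = n − k + 1 = 4, slack = 1, bound satisfied, not MDS.

Singleton bound: d ≤ n − k + 1.
Here n = 15, k = 12, so n − k + 1 = 4.
Given d = 3, check d ≤ 4: YES.
Slack = (n − k + 1) − d = 1.
The code is NOT MDS (slack = 1 > 0).
Description: the claimed parameters are [15, 12, 3]_9; such a code would be non-MDS.


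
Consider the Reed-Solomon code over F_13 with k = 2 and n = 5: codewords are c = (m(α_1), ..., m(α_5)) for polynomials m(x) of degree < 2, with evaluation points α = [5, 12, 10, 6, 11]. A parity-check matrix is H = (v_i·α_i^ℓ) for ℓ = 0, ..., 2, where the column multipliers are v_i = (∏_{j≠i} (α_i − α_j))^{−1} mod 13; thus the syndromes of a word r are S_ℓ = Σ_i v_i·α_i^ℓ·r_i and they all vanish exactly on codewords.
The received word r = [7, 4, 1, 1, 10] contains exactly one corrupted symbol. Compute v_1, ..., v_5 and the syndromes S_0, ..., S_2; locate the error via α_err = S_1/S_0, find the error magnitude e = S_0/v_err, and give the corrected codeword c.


S = (11, 6, 8), error at position 3, error magnitude e = 11, c = [7, 4, 3, 1, 10].

Step 1: column multipliers v_i = (∏_{j≠i}(α_i − α_j))^{−1} mod 13.
  i = 1 (α = 5): (5−12)(5−10)(5−6)(5−11) = (−7)·(−5)·(−1)·(−6) = 210 ≡ 2, so v_1 = 2^{−1} = 7 (mod 13).
  i = 2 (α = 12): (12−5)(12−10)(12−6)(12−11) = 7·2·6·1 = 84 ≡ 6, so v_2 = 6^{−1} = 11 (mod 13).
  i = 3 (α = 10): (10−5)(10−12)(10−6)(10−11) = 5·(−2)·4·(−1) = 40 ≡ 1, so v_3 = 1^{−1} = 1 (mod 13).
  i = 4 (α = 6): (6−5)(6−12)(6−10)(6−11) = 1·(−6)·(−4)·(−5) = −120 ≡ 10, so v_4 = 10^{−1} = 4 (mod 13).
  i = 5 (α = 11): (11−5)(11−12)(11−10)(11−6) = 6·(−1)·1·5 = −30 ≡ 9, so v_5 = 9^{−1} = 3 (mod 13).
  v = [7, 11, 1, 4, 3].
Step 2: syndromes of r = [7, 4, 1, 1, 10] (all sums mod 13).
  S_0 = Σ v_i r_i = 7·7 + 11·4 + 1·1 + 4·1 + 3·10 = 128 ≡ 11.
  S_1 = Σ v_i α_i r_i = 7·5·7 + 11·12·4 + 1·10·1 + 4·6·1 + 3·11·10 = 1137 ≡ 6.
  α_i^2 mod 13 = [12, 1, 9, 10, 4].
  S_2 = Σ v_i α_i^2 r_i = 7·12·7 + 11·1·4 + 1·9·1 + 4·10·1 + 3·4·10 = 801 ≡ 8.
  S = (11, 6, 8) ≠ 0, so r is not a codeword (an error is present).
Step 3: locate the error. For a single error e at position i, S_ℓ = v_i·e·α_i^ℓ, so α_err = S_1/S_0.
  S_0^{−1} = 11^{−1} = 6 (mod 13), so α_err = 6·6 = 36 ≡ 10 = α_3. Error position i = 3.
  Consistency check: S_2/S_1 = 8·11 = 88 ≡ 10 = α_err ✓ (single-error assumption holds).
Step 4: error magnitude e = S_0/v_3 = S_0·∏_{j≠3}(α_3 − α_j) = 11·1 = 11 ≡ 11 (mod 13).
Step 5: correct position 3: c_3 = r_3 − e = 1 − 11 ≡ 3 (mod 13). Hence c = [7, 4, 3, 1, 10].
  Check: interpolating c through the α_i gives m(x) = 11 + 7·x (degree < 2) with m(α_i) = c_i for every i, so c is indeed a codeword.


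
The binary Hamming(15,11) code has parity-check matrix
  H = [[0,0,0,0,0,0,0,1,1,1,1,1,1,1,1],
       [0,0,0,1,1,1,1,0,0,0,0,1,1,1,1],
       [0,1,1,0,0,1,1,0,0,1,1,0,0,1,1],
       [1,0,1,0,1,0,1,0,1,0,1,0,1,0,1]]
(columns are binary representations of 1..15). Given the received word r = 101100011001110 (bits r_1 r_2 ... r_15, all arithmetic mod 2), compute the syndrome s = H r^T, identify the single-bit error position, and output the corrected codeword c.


s = (1, 0, 0, 0)^T, error position = 8, corrected codeword c = 101100001001110

Compute s = H r^T mod 2 one row at a time:
  s_1 = 1 + 1 + 0 + 0 + 1 + 1 + 1 + 0 = 5 ≡ 1 (mod 2).
  s_2 = 1 + 0 + 0 + 0 + 1 + 1 + 1 + 0 = 4 ≡ 0 (mod 2).
  s_3 = 0 + 1 + 0 + 0 + 0 + 0 + 1 + 0 = 2 ≡ 0 (mod 2).
  s_4 = 1 + 1 + 0 + 0 + 1 + 0 + 1 + 0 = 4 ≡ 0 (mod 2).
s = (1, 0, 0, 0)^T — this equals column 8 of H (binary 1000), so error is at position 8.
Correct: flip bit 8 of r = 101100011001110 to get c = 101100001001110.


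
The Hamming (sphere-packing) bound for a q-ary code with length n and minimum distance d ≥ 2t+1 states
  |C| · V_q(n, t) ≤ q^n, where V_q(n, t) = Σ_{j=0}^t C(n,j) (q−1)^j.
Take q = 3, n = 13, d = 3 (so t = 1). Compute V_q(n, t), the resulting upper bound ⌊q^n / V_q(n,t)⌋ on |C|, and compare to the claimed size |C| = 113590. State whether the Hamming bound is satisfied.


V_q(n, t) = 27, q^n = 1594323, Hamming bound = 59049, |C| = 113590 > bound (violated).

Step 1: Compute V_q(n, t) = Σ_{j=0}^1 C(n, j) (q−1)^j.
  j = 0: C(13,0)·(2)^0 = 1·1 = 1.
  j = 1: C(13,1)·(2)^1 = 13·2 = 26.
  V_q(n, t) = 1 + 26 = 27.
Step 2: q^n = 3^13 = 1594323.
Step 3: Hamming bound ⌊q^n / V_q(n,t)⌋ = ⌊1594323/27⌋ = 59049.
Step 4: Compare |C| = 113590 to 59049: violated.
The claimed |C| lies above the Hamming bound, so no 3-ary code of length 13 with d ≥ 3 can have 113590 codewords.


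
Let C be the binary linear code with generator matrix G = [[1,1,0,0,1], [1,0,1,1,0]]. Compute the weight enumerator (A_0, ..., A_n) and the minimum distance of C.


Weight distribution: A_0 = 1, A_3 = 2, A_4 = 1. Minimum distance d = 3.

Enumerate all 2^2 = 4 messages m ∈ F_2^2.
For each, compute codeword c = mG in F_2^5, then tally its weight.
  m = 00 → c = 00000, weight = 0.
  m = 10 → c = 11001, weight = 3.
  m = 01 → c = 10110, weight = 3.
  m = 11 → c = 01111, weight = 4.
Tally weights:
  weight 0: 1 codewords.
  weight 3: 2 codewords.
  weight 4: 1 codewords.
Minimum distance d = smallest w > 0 with A_w > 0 = 3.
Sanity: Σ A_w = 4 = 2^2 = 4 ✓.


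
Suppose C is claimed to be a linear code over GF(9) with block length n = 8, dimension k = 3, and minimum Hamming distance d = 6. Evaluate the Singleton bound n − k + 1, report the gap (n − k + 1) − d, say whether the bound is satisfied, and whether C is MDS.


Singleton RHS = n − k + 1 = 6, slack = 0, bound satisfied, MDS.

Singleton bound: d ≤ n − k + 1.
Here n = 8, k = 3, so n − k + 1 = 6.
Given d = 6, check d ≤ 6: YES.
Slack = (n − k + 1) − d = 0.
The code is MDS (slack = 0).
Description: the claimed parameters are [8, 3, 6]_9; such a code would be MDS (meets Singleton bound).


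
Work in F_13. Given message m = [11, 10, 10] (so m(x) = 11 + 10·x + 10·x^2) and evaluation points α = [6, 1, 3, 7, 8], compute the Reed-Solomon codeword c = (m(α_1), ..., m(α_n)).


c = [2, 5, 1, 12, 3]

Message polynomial: m(x) = 11 + 10·x + 10·x^2 (mod 13).
For each evaluation point α_i, compute m(α_i) mod 13:
  α_1 = 6: Horner steps 10 → 5 → 2, so m(6) = 2.
  α_2 = 1: Horner steps 10 → 7 → 5, so m(1) = 5.
  α_3 = 3: Horner steps 10 → 1 → 1, so m(3) = 1.
  α_4 = 7: Horner steps 10 → 2 → 12, so m(7) = 12.
  α_5 = 8: Horner steps 10 → 12 → 3, so m(8) = 3.
Codeword c = [2, 5, 1, 12, 3] ∈ F_13^5.


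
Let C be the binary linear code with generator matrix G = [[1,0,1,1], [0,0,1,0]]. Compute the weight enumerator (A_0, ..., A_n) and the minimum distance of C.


Weight distribution: A_0 = 1, A_1 = 1, A_2 = 1, A_3 = 1. Minimum distance d = 1.

Enumerate all 2^2 = 4 messages m ∈ F_2^2.
For each, compute codeword c = mG in F_2^4, then tally its weight.
  m = 00 → c = 0000, weight = 0.
  m = 10 → c = 1011, weight = 3.
  m = 01 → c = 0010, weight = 1.
  m = 11 → c = 1001, weight = 2.
Tally weights:
  weight 0: 1 codewords.
  weight 1: 1 codewords.
  weight 2: 1 codewords.
  weight 3: 1 codewords.
Minimum distance d = smallest w > 0 with A_w > 0 = 1.
Sanity: Σ A_w = 4 = 2^2 = 4 ✓.


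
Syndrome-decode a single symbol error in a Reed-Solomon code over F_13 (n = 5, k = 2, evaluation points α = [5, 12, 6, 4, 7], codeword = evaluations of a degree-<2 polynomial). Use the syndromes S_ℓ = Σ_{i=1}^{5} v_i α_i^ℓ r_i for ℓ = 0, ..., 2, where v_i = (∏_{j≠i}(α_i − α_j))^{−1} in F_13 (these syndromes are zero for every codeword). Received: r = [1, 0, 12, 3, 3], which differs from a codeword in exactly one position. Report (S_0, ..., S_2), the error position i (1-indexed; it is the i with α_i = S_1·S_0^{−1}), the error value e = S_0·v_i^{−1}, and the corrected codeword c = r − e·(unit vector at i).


S = (5, 9, 11), error at position 5, error magnitude e = 6, c = [1, 0, 12, 3, 10].

Step 1: column multipliers v_i = (∏_{j≠i}(α_i − α_j))^{−1} mod 13.
  i = 1 (α = 5): (5−12)(5−6)(5−4)(5−7) = (−7)·(−1)·1·(−2) = −14 ≡ 12, so v_1 = 12^{−1} = 12 (mod 13).
  i = 2 (α = 12): (12−5)(12−6)(12−4)(12−7) = 7·6·8·5 = 1680 ≡ 3, so v_2 = 3^{−1} = 9 (mod 13).
  i = 3 (α = 6): (6−5)(6−12)(6−4)(6−7) = 1·(−6)·2·(−1) = 12 ≡ 12, so v_3 = 12^{−1} = 12 (mod 13).
  i = 4 (α = 4): (4−5)(4−12)(4−6)(4−7) = (−1)·(−8)·(−2)·(−3) = 48 ≡ 9, so v_4 = 9^{−1} = 3 (mod 13).
  i = 5 (α = 7): (7−5)(7−12)(7−6)(7−4) = 2·(−5)·1·3 = −30 ≡ 9, so v_5 = 9^{−1} = 3 (mod 13).
  v = [12, 9, 12, 3, 3].
Step 2: syndromes of r = [1, 0, 12, 3, 3] (all sums mod 13).
  S_0 = Σ v_i r_i = 12·1 + 9·0 + 12·12 + 3·3 + 3·3 = 174 ≡ 5.
  S_1 = Σ v_i α_i r_i = 12·5·1 + 9·12·0 + 12·6·12 + 3·4·3 + 3·7·3 = 1023 ≡ 9.
  α_i^2 mod 13 = [12, 1, 10, 3, 10].
  S_2 = Σ v_i α_i^2 r_i = 12·12·1 + 9·1·0 + 12·10·12 + 3·3·3 + 3·10·3 = 1701 ≡ 11.
  S = (5, 9, 11) ≠ 0, so r is not a codeword (an error is present).
Step 3: locate the error. For a single error e at position i, S_ℓ = v_i·e·α_i^ℓ, so α_err = S_1/S_0.
  S_0^{−1} = 5^{−1} = 8 (mod 13), so α_err = 9·8 = 72 ≡ 7 = α_5. Error position i = 5.
  Consistency check: S_2/S_1 = 11·3 = 33 ≡ 7 = α_err ✓ (single-error assumption holds).
Step 4: error magnitude e = S_0/v_5 = S_0·∏_{j≠5}(α_5 − α_j) = 5·9 = 45 ≡ 6 (mod 13).
Step 5: correct position 5: c_5 = r_5 − e = 3 − 6 ≡ 10 (mod 13). Hence c = [1, 0, 12, 3, 10].
  Check: interpolating c through the α_i gives m(x) = 11 + 11·x (degree < 2) with m(α_i) = c_i for every i, so c is indeed a codeword.


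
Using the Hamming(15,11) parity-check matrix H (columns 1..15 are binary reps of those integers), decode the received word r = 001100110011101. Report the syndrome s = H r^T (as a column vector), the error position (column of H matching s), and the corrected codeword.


s = (1, 1, 0, 1)^T, error position = 13, corrected codeword c = 001100110011001

Compute s = H r^T mod 2 one row at a time:
  s_1 = 1 + 0 + 0 + 1 + 1 + 1 + 0 + 1 = 5 ≡ 1 (mod 2).
  s_2 = 1 + 0 + 0 + 1 + 1 + 1 + 0 + 1 = 5 ≡ 1 (mod 2).
  s_3 = 0 + 1 + 0 + 1 + 0 + 1 + 0 + 1 = 4 ≡ 0 (mod 2).
  s_4 = 0 + 1 + 0 + 1 + 0 + 1 + 1 + 1 = 5 ≡ 1 (mod 2).
s = (1, 1, 0, 1)^T — this equals column 13 of H (binary 1101), so error is at position 13.
Correct: flip bit 13 of r = 001100110011101 to get c = 001100110011001.


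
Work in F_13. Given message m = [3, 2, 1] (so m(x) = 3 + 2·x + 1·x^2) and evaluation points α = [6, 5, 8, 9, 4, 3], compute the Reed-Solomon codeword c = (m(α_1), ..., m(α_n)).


c = [12, 12, 5, 11, 1, 5]

Message polynomial: m(x) = 3 + 2·x + 1·x^2 (mod 13).
For each evaluation point α_i, compute m(α_i) mod 13:
  α_1 = 6: Horner steps 1 → 8 → 12, so m(6) = 12.
  α_2 = 5: Horner steps 1 → 7 → 12, so m(5) = 12.
  α_3 = 8: Horner steps 1 → 10 → 5, so m(8) = 5.
  α_4 = 9: Horner steps 1 → 11 → 11, so m(9) = 11.
  α_5 = 4: Horner steps 1 → 6 → 1, so m(4) = 1.
  α_6 = 3: Horner steps 1 → 5 → 5, so m(3) = 5.
Codeword c = [12, 12, 5, 11, 1, 5] ∈ F_13^6.


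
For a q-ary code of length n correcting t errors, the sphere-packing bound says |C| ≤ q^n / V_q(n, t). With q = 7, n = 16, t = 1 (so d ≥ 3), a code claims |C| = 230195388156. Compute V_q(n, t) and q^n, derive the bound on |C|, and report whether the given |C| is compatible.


V_q(n, t) = 97, q^n = 33232930569601, Hamming bound = 342607531645, |C| = 230195388156 ≤ bound (satisfied).

Step 1: Compute V_q(n, t) = Σ_{j=0}^1 C(n, j) (q−1)^j.
  j = 0: C(16,0)·(6)^0 = 1·1 = 1.
  j = 1: C(16,1)·(6)^1 = 16·6 = 96.
  V_q(n, t) = 1 + 96 = 97.
Step 2: q^n = 7^16 = 33232930569601.
Step 3: Hamming bound ⌊q^n / V_q(n,t)⌋ = ⌊33232930569601/97⌋ = 342607531645.
Step 4: Compare |C| = 230195388156 to 342607531645: satisfied.
The claimed |C| lies below the Hamming bound.


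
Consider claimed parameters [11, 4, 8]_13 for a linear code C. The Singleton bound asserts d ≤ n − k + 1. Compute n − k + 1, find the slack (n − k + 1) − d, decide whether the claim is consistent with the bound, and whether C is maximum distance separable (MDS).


Singleton RHS = n − k + 1 = 8, slack = 0, bound satisfied, MDS.

Singleton bound: d ≤ n − k + 1.
Here n = 11, k = 4, so n − k + 1 = 8.
Given d = 8, check d ≤ 8: YES.
Slack = (n − k + 1) − d = 0.
The code is MDS (slack = 0).
Description: the claimed parameters are [11, 4, 8]_13; such a code would be MDS (meets Singleton bound).


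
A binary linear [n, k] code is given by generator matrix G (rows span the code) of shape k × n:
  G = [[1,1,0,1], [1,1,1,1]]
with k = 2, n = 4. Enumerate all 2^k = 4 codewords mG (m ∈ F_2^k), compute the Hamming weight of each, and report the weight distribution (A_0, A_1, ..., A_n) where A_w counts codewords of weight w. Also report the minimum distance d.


Weight distribution: A_0 = 1, A_1 = 1, A_3 = 1, A_4 = 1. Minimum distance d = 1.

Enumerate all 2^2 = 4 messages m ∈ F_2^2.
For each, compute codeword c = mG in F_2^4, then tally its weight.
  m = 00 → c = 0000, weight = 0.
  m = 10 → c = 1101, weight = 3.
  m = 01 → c = 1111, weight = 4.
  m = 11 → c = 0010, weight = 1.
Tally weights:
  weight 0: 1 codewords.
  weight 1: 1 codewords.
  weight 3: 1 codewords.
  weight 4: 1 codewords.
Minimum distance d = smallest w > 0 with A_w > 0 = 1.
Sanity: Σ A_w = 4 = 2^2 = 4 ✓.


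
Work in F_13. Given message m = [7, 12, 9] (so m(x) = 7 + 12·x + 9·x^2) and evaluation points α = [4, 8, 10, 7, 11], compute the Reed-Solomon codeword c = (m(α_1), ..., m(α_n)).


c = [4, 3, 0, 12, 6]

Message polynomial: m(x) = 7 + 12·x + 9·x^2 (mod 13).
For each evaluation point α_i, compute m(α_i) mod 13:
  α_1 = 4: Horner steps 9 → 9 → 4, so m(4) = 4.
  α_2 = 8: Horner steps 9 → 6 → 3, so m(8) = 3.
  α_3 = 10: Horner steps 9 → 11 → 0, so m(10) = 0.
  α_4 = 7: Horner steps 9 → 10 → 12, so m(7) = 12.
  α_5 = 11: Horner steps 9 → 7 → 6, so m(11) = 6.
Codeword c = [4, 3, 0, 12, 6] ∈ F_13^5.


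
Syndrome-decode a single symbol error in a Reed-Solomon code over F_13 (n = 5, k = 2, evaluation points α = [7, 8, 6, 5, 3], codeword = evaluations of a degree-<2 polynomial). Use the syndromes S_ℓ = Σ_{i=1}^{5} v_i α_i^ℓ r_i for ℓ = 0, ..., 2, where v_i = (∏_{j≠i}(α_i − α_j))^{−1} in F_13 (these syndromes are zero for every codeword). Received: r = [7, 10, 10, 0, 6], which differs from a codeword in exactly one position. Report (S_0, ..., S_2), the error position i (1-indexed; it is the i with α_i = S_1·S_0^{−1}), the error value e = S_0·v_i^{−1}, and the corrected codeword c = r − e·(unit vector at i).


S = (8, 12, 5), error at position 2, error magnitude e = 6, c = [7, 4, 10, 0, 6].

Step 1: column multipliers v_i = (∏_{j≠i}(α_i − α_j))^{−1} mod 13.
  i = 1 (α = 7): (7−8)(7−6)(7−5)(7−3) = (−1)·1·2·4 = −8 ≡ 5, so v_1 = 5^{−1} = 8 (mod 13).
  i = 2 (α = 8): (8−7)(8−6)(8−5)(8−3) = 1·2·3·5 = 30 ≡ 4, so v_2 = 4^{−1} = 10 (mod 13).
  i = 3 (α = 6): (6−7)(6−8)(6−5)(6−3) = (−1)·(−2)·1·3 = 6 ≡ 6, so v_3 = 6^{−1} = 11 (mod 13).
  i = 4 (α = 5): (5−7)(5−8)(5−6)(5−3) = (−2)·(−3)·(−1)·2 = −12 ≡ 1, so v_4 = 1^{−1} = 1 (mod 13).
  i = 5 (α = 3): (3−7)(3−8)(3−6)(3−5) = (−4)·(−5)·(−3)·(−2) = 120 ≡ 3, so v_5 = 3^{−1} = 9 (mod 13).
  v = [8, 10, 11, 1, 9].
Step 2: syndromes of r = [7, 10, 10, 0, 6] (all sums mod 13).
  S_0 = Σ v_i r_i = 8·7 + 10·10 + 11·10 + 1·0 + 9·6 = 320 ≡ 8.
  S_1 = Σ v_i α_i r_i = 8·7·7 + 10·8·10 + 11·6·10 + 1·5·0 + 9·3·6 = 2014 ≡ 12.
  α_i^2 mod 13 = [10, 12, 10, 12, 9].
  S_2 = Σ v_i α_i^2 r_i = 8·10·7 + 10·12·10 + 11·10·10 + 1·12·0 + 9·9·6 = 3346 ≡ 5.
  S = (8, 12, 5) ≠ 0, so r is not a codeword (an error is present).
Step 3: locate the error. For a single error e at position i, S_ℓ = v_i·e·α_i^ℓ, so α_err = S_1/S_0.
  S_0^{−1} = 8^{−1} = 5 (mod 13), so α_err = 12·5 = 60 ≡ 8 = α_2. Error position i = 2.
  Consistency check: S_2/S_1 = 5·12 = 60 ≡ 8 = α_err ✓ (single-error assumption holds).
Step 4: error magnitude e = S_0/v_2 = S_0·∏_{j≠2}(α_2 − α_j) = 8·4 = 32 ≡ 6 (mod 13).
Step 5: correct position 2: c_2 = r_2 − e = 10 − 6 ≡ 4 (mod 13). Hence c = [7, 4, 10, 0, 6].
  Check: interpolating c through the α_i gives m(x) = 2 + 10·x (degree < 2) with m(α_i) = c_i for every i, so c is indeed a codeword.


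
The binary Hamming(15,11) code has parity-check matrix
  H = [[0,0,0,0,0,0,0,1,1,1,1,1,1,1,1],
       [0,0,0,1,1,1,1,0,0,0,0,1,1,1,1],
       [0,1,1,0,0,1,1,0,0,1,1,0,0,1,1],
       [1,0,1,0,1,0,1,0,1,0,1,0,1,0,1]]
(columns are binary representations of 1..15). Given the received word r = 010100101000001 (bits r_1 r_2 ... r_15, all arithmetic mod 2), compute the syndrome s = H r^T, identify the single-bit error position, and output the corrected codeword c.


s = (0, 1, 1, 1)^T, error position = 7, corrected codeword c = 010100001000001

Compute s = H r^T mod 2 one row at a time:
  s_1 = 0 + 1 + 0 + 0 + 0 + 0 + 0 + 1 = 2 ≡ 0 (mod 2).
  s_2 = 1 + 0 + 0 + 1 + 0 + 0 + 0 + 1 = 3 ≡ 1 (mod 2).
  s_3 = 1 + 0 + 0 + 1 + 0 + 0 + 0 + 1 = 3 ≡ 1 (mod 2).
  s_4 = 0 + 0 + 0 + 1 + 1 + 0 + 0 + 1 = 3 ≡ 1 (mod 2).
s = (0, 1, 1, 1)^T — this equals column 7 of H (binary 0111), so error is at position 7.
Correct: flip bit 7 of r = 010100101000001 to get c = 010100001000001.


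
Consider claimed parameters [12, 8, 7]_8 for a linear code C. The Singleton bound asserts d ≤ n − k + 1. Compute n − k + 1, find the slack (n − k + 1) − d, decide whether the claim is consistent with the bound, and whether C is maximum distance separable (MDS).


Singleton RHS = n − k + 1 = 5, slack = -2, bound violated (no such code; not MDS).

Singleton bound: d ≤ n − k + 1.
Here n = 12, k = 8, so n − k + 1 = 5.
Given d = 7, check d ≤ 5: NO.
Slack = (n − k + 1) − d = -2.
The slack is negative: d = 7 exceeds n − k + 1 = 5 by 2, so the Singleton bound is violated and no linear [12, 8, 7]_8 code can exist. In particular it is not MDS (MDS requires d = n − k + 1 exactly).
Description: the claimed parameters are [12, 8, 7]_8; such a code would be impossible (violates the Singleton bound).


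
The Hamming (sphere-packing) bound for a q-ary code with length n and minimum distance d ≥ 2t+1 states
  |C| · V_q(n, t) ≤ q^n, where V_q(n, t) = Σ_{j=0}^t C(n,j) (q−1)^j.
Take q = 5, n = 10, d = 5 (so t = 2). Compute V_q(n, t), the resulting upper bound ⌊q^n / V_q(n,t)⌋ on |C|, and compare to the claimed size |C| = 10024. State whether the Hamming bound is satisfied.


V_q(n, t) = 761, q^n = 9765625, Hamming bound = 12832, |C| = 10024 ≤ bound (satisfied).

Step 1: Compute V_q(n, t) = Σ_{j=0}^2 C(n, j) (q−1)^j.
  j = 0: C(10,0)·(4)^0 = 1·1 = 1.
  j = 1: C(10,1)·(4)^1 = 10·4 = 40.
  j = 2: C(10,2)·(4)^2 = 45·16 = 720.
  V_q(n, t) = 1 + 40 + 720 = 761.
Step 2: q^n = 5^10 = 9765625.
Step 3: Hamming bound ⌊q^n / V_q(n,t)⌋ = ⌊9765625/761⌋ = 12832.
Step 4: Compare |C| = 10024 to 12832: satisfied.
The claimed |C| lies below the Hamming bound.


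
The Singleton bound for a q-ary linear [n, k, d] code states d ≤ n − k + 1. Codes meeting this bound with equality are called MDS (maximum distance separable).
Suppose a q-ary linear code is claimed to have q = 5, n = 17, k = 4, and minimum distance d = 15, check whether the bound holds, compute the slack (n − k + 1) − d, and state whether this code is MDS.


Singleton RHS = n − k + 1 = 14, slack = -1, bound violated (no such code; not MDS).

Singleton bound: d ≤ n − k + 1.
Here n = 17, k = 4, so n − k + 1 = 14.
Given d = 15, check d ≤ 14: NO.
Slack = (n − k + 1) − d = -1.
The slack is negative: d = 15 exceeds n − k + 1 = 14 by 1, so the Singleton bound is violated and no linear [17, 4, 15]_5 code can exist. In particular it is not MDS (MDS requires d = n − k + 1 exactly).
Description: the claimed parameters are [17, 4, 15]_5; such a code would be impossible (violates the Singleton bound).


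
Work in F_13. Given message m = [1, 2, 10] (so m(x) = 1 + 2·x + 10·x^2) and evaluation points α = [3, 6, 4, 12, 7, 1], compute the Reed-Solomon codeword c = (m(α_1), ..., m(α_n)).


c = [6, 9, 0, 9, 11, 0]

Message polynomial: m(x) = 1 + 2·x + 10·x^2 (mod 13).
For each evaluation point α_i, compute m(α_i) mod 13:
  α_1 = 3: Horner steps 10 → 6 → 6, so m(3) = 6.
  α_2 = 6: Horner steps 10 → 10 → 9, so m(6) = 9.
  α_3 = 4: Horner steps 10 → 3 → 0, so m(4) = 0.
  α_4 = 12: Horner steps 10 → 5 → 9, so m(12) = 9.
  α_5 = 7: Horner steps 10 → 7 → 11, so m(7) = 11.
  α_6 = 1: Horner steps 10 → 12 → 0, so m(1) = 0.
Codeword c = [6, 9, 0, 9, 11, 0] ∈ F_13^6.


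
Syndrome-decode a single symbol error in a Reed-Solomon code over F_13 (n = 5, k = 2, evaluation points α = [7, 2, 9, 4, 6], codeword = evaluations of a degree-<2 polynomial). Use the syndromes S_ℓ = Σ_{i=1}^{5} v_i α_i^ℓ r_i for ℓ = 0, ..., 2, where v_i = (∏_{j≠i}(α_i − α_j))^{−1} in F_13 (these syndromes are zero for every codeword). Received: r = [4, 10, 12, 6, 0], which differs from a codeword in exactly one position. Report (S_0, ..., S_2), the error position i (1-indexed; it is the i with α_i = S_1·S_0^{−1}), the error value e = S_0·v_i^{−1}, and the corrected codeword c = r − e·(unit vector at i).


S = (8, 6, 11), error at position 4, error magnitude e = 1, c = [4, 10, 12, 5, 0].

Step 1: column multipliers v_i = (∏_{j≠i}(α_i − α_j))^{−1} mod 13.
  i = 1 (α = 7): (7−2)(7−9)(7−4)(7−6) = 5·(−2)·3·1 = −30 ≡ 9, so v_1 = 9^{−1} = 3 (mod 13).
  i = 2 (α = 2): (2−7)(2−9)(2−4)(2−6) = (−5)·(−7)·(−2)·(−4) = 280 ≡ 7, so v_2 = 7^{−1} = 2 (mod 13).
  i = 3 (α = 9): (9−7)(9−2)(9−4)(9−6) = 2·7·5·3 = 210 ≡ 2, so v_3 = 2^{−1} = 7 (mod 13).
  i = 4 (α = 4): (4−7)(4−2)(4−9)(4−6) = (−3)·2·(−5)·(−2) = −60 ≡ 5, so v_4 = 5^{−1} = 8 (mod 13).
  i = 5 (α = 6): (6−7)(6−2)(6−9)(6−4) = (−1)·4·(−3)·2 = 24 ≡ 11, so v_5 = 11^{−1} = 6 (mod 13).
  v = [3, 2, 7, 8, 6].
Step 2: syndromes of r = [4, 10, 12, 6, 0] (all sums mod 13).
  S_0 = Σ v_i r_i = 3·4 + 2·10 + 7·12 + 8·6 + 6·0 = 164 ≡ 8.
  S_1 = Σ v_i α_i r_i = 3·7·4 + 2·2·10 + 7·9·12 + 8·4·6 + 6·6·0 = 1072 ≡ 6.
  α_i^2 mod 13 = [10, 4, 3, 3, 10].
  S_2 = Σ v_i α_i^2 r_i = 3·10·4 + 2·4·10 + 7·3·12 + 8·3·6 + 6·10·0 = 596 ≡ 11.
  S = (8, 6, 11) ≠ 0, so r is not a codeword (an error is present).
Step 3: locate the error. For a single error e at position i, S_ℓ = v_i·e·α_i^ℓ, so α_err = S_1/S_0.
  S_0^{−1} = 8^{−1} = 5 (mod 13), so α_err = 6·5 = 30 ≡ 4 = α_4. Error position i = 4.
  Consistency check: S_2/S_1 = 11·11 = 121 ≡ 4 = α_err ✓ (single-error assumption holds).
Step 4: error magnitude e = S_0/v_4 = S_0·∏_{j≠4}(α_4 − α_j) = 8·5 = 40 ≡ 1 (mod 13).
Step 5: correct position 4: c_4 = r_4 − e = 6 − 1 ≡ 5 (mod 13). Hence c = [4, 10, 12, 5, 0].
  Check: interpolating c through the α_i gives m(x) = 2 + 4·x (degree < 2) with m(α_i) = c_i for every i, so c is indeed a codeword.


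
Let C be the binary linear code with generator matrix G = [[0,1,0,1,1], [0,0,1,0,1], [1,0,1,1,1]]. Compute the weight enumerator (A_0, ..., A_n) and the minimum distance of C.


Weight distribution: A_0 = 1, A_2 = 2, A_3 = 4, A_4 = 1. Minimum distance d = 2.

Enumerate all 2^3 = 8 messages m ∈ F_2^3.
For each, compute codeword c = mG in F_2^5, then tally its weight.
  m = 000 → c = 00000, weight = 0.
  m = 100 → c = 01011, weight = 3.
  m = 010 → c = 00101, weight = 2.
  m = 110 → c = 01110, weight = 3.
  m = 001 → c = 10111, weight = 4.
  m = 101 → c = 11100, weight = 3.
  m = 011 → c = 10010, weight = 2.
  m = 111 → c = 11001, weight = 3.
Tally weights:
  weight 0: 1 codewords.
  weight 2: 2 codewords.
  weight 3: 4 codewords.
  weight 4: 1 codewords.
Minimum distance d = smallest w > 0 with A_w > 0 = 2.
Sanity: Σ A_w = 8 = 2^3 = 8 ✓.


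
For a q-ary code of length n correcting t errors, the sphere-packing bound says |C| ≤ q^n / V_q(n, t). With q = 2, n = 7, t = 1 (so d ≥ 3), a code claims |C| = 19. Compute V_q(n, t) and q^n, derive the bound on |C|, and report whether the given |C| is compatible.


V_q(n, t) = 8, q^n = 128, Hamming bound = 16, |C| = 19 > bound (violated).

Step 1: Compute V_q(n, t) = Σ_{j=0}^1 C(n, j) (q−1)^j.
  j = 0: C(7,0)·(1)^0 = 1·1 = 1.
  j = 1: C(7,1)·(1)^1 = 7·1 = 7.
  V_q(n, t) = 1 + 7 = 8.
Step 2: q^n = 2^7 = 128.
Step 3: Hamming bound ⌊q^n / V_q(n,t)⌋ = ⌊128/8⌋ = 16.
Step 4: Compare |C| = 19 to 16: violated.
The claimed |C| lies above the Hamming bound, so no 2-ary code of length 7 with d ≥ 3 can have 19 codewords.


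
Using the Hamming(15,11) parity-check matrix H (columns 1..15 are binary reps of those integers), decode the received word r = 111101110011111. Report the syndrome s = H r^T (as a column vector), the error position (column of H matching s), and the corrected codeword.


s = (0, 1, 1, 0)^T, error position = 6, corrected codeword c = 111100110011111

Compute s = H r^T mod 2 one row at a time:
  s_1 = 1 + 0 + 0 + 1 + 1 + 1 + 1 + 1 = 6 ≡ 0 (mod 2).
  s_2 = 1 + 0 + 1 + 1 + 1 + 1 + 1 + 1 = 7 ≡ 1 (mod 2).
  s_3 = 1 + 1 + 1 + 1 + 0 + 1 + 1 + 1 = 7 ≡ 1 (mod 2).
  s_4 = 1 + 1 + 0 + 1 + 0 + 1 + 1 + 1 = 6 ≡ 0 (mod 2).
s = (0, 1, 1, 0)^T — this equals column 6 of H (binary 0110), so error is at position 6.
Correct: flip bit 6 of r = 111101110011111 to get c = 111100110011111.


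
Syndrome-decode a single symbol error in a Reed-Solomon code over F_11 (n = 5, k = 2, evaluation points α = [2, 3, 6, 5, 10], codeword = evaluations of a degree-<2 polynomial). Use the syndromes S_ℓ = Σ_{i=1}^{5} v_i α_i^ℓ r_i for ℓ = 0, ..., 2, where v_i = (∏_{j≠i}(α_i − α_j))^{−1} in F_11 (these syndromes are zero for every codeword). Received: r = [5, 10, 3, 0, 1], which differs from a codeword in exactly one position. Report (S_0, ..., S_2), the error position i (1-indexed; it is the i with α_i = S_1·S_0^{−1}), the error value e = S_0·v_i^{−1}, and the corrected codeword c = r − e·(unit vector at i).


S = (3, 4, 9), error at position 4, error magnitude e = 2, c = [5, 10, 3, 9, 1].

Step 1: column multipliers v_i = (∏_{j≠i}(α_i − α_j))^{−1} mod 11.
  i = 1 (α = 2): (2−3)(2−6)(2−5)(2−10) = (−1)·(−4)·(−3)·(−8) = 96 ≡ 8, so v_1 = 8^{−1} = 7 (mod 11).
  i = 2 (α = 3): (3−2)(3−6)(3−5)(3−10) = 1·(−3)·(−2)·(−7) = −42 ≡ 2, so v_2 = 2^{−1} = 6 (mod 11).
  i = 3 (α = 6): (6−2)(6−3)(6−5)(6−10) = 4·3·1·(−4) = −48 ≡ 7, so v_3 = 7^{−1} = 8 (mod 11).
  i = 4 (α = 5): (5−2)(5−3)(5−6)(5−10) = 3·2·(−1)·(−5) = 30 ≡ 8, so v_4 = 8^{−1} = 7 (mod 11).
  i = 5 (α = 10): (10−2)(10−3)(10−6)(10−5) = 8·7·4·5 = 1120 ≡ 9, so v_5 = 9^{−1} = 5 (mod 11).
  v = [7, 6, 8, 7, 5].
Step 2: syndromes of r = [5, 10, 3, 0, 1] (all sums mod 11).
  S_0 = Σ v_i r_i = 7·5 + 6·10 + 8·3 + 7·0 + 5·1 = 124 ≡ 3.
  S_1 = Σ v_i α_i r_i = 7·2·5 + 6·3·10 + 8·6·3 + 7·5·0 + 5·10·1 = 444 ≡ 4.
  α_i^2 mod 11 = [4, 9, 3, 3, 1].
  S_2 = Σ v_i α_i^2 r_i = 7·4·5 + 6·9·10 + 8·3·3 + 7·3·0 + 5·1·1 = 757 ≡ 9.
  S = (3, 4, 9) ≠ 0, so r is not a codeword (an error is present).
Step 3: locate the error. For a single error e at position i, S_ℓ = v_i·e·α_i^ℓ, so α_err = S_1/S_0.
  S_0^{−1} = 3^{−1} = 4 (mod 11), so α_err = 4·4 = 16 ≡ 5 = α_4. Error position i = 4.
  Consistency check: S_2/S_1 = 9·3 = 27 ≡ 5 = α_err ✓ (single-error assumption holds).
Step 4: error magnitude e = S_0/v_4 = S_0·∏_{j≠4}(α_4 − α_j) = 3·8 = 24 ≡ 2 (mod 11).
Step 5: correct position 4: c_4 = r_4 − e = 0 − 2 ≡ 9 (mod 11). Hence c = [5, 10, 3, 9, 1].
  Check: interpolating c through the α_i gives m(x) = 6 + 5·x (degree < 2) with m(α_i) = c_i for every i, so c is indeed a codeword.


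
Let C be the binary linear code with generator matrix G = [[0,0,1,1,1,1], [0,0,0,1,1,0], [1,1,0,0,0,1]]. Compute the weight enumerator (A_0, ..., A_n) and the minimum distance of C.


Weight distribution: A_0 = 1, A_2 = 2, A_3 = 2, A_4 = 1, A_5 = 2. Minimum distance d = 2.

Enumerate all 2^3 = 8 messages m ∈ F_2^3.
For each, compute codeword c = mG in F_2^6, then tally its weight.
  m = 000 → c = 000000, weight = 0.
  m = 100 → c = 001111, weight = 4.
  m = 010 → c = 000110, weight = 2.
  m = 110 → c = 001001, weight = 2.
  m = 001 → c = 110001, weight = 3.
  m = 101 → c = 111110, weight = 5.
  m = 011 → c = 110111, weight = 5.
  m = 111 → c = 111000, weight = 3.
Tally weights:
  weight 0: 1 codewords.
  weight 2: 2 codewords.
  weight 3: 2 codewords.
  weight 4: 1 codewords.
  weight 5: 2 codewords.
Minimum distance d = smallest w > 0 with A_w > 0 = 2.
Sanity: Σ A_w = 8 = 2^3 = 8 ✓.


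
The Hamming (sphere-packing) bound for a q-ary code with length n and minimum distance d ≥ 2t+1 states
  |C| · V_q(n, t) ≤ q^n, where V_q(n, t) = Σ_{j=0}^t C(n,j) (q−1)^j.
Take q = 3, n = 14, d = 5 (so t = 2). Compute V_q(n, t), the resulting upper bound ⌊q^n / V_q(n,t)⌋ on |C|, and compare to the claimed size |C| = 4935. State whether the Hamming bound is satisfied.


V_q(n, t) = 393, q^n = 4782969, Hamming bound = 12170, |C| = 4935 ≤ bound (satisfied).

Step 1: Compute V_q(n, t) = Σ_{j=0}^2 C(n, j) (q−1)^j.
  j = 0: C(14,0)·(2)^0 = 1·1 = 1.
  j = 1: C(14,1)·(2)^1 = 14·2 = 28.
  j = 2: C(14,2)·(2)^2 = 91·4 = 364.
  V_q(n, t) = 1 + 28 + 364 = 393.
Step 2: q^n = 3^14 = 4782969.
Step 3: Hamming bound ⌊q^n / V_q(n,t)⌋ = ⌊4782969/393⌋ = 12170.
Step 4: Compare |C| = 4935 to 12170: satisfied.
The claimed |C| lies below the Hamming bound.


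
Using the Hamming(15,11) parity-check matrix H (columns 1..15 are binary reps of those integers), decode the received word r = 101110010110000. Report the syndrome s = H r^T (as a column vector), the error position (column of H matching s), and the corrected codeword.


s = (1, 0, 1, 0)^T, error position = 10, corrected codeword c = 101110010010000

Compute s = H r^T mod 2 one row at a time:
  s_1 = 1 + 0 + 1 + 1 + 0 + 0 + 0 + 0 = 3 ≡ 1 (mod 2).
  s_2 = 1 + 1 + 0 + 0 + 0 + 0 + 0 + 0 = 2 ≡ 0 (mod 2).
  s_3 = 0 + 1 + 0 + 0 + 1 + 1 + 0 + 0 = 3 ≡ 1 (mod 2).
  s_4 = 1 + 1 + 1 + 0 + 0 + 1 + 0 + 0 = 4 ≡ 0 (mod 2).
s = (1, 0, 1, 0)^T — this equals column 10 of H (binary 1010), so error is at position 10.
Correct: flip bit 10 of r = 101110010110000 to get c = 101110010010000.


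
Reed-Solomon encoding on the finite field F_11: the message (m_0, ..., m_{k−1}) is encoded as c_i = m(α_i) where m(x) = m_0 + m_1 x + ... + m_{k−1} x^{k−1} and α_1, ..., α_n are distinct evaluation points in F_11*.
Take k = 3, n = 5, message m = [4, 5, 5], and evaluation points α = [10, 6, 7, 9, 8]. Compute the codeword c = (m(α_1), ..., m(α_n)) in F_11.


c = [4, 5, 9, 3, 1]

Message polynomial: m(x) = 4 + 5·x + 5·x^2 (mod 11).
For each evaluation point α_i, compute m(α_i) mod 11:
  α_1 = 10: Horner steps 5 → 0 → 4, so m(10) = 4.
  α_2 = 6: Horner steps 5 → 2 → 5, so m(6) = 5.
  α_3 = 7: Horner steps 5 → 7 → 9, so m(7) = 9.
  α_4 = 9: Horner steps 5 → 6 → 3, so m(9) = 3.
  α_5 = 8: Horner steps 5 → 1 → 1, so m(8) = 1.
Codeword c = [4, 5, 9, 3, 1] ∈ F_11^5.


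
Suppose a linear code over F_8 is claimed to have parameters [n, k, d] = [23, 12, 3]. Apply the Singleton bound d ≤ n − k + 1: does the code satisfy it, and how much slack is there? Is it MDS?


Singleton RHS = n − k + 1 = 12, slack = 9, bound satisfied, not MDS.

Singleton bound: d ≤ n − k + 1.
Here n = 23, k = 12, so n − k + 1 = 12.
Given d = 3, check d ≤ 12: YES.
Slack = (n − k + 1) − d = 9.
The code is NOT MDS (slack = 9 > 0).
Description: the claimed parameters are [23, 12, 3]_8; such a code would be non-MDS.


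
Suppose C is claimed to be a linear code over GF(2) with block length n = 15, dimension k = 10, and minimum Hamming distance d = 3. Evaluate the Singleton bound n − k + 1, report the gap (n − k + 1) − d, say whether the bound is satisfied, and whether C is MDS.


Singleton RHS = n − k + 1 = 6, slack = 3, bound satisfied, not MDS.

Singleton bound: d ≤ n − k + 1.
Here n = 15, k = 10, so n − k + 1 = 6.
Given d = 3, check d ≤ 6: YES.
Slack = (n − k + 1) − d = 3.
The code is NOT MDS (slack = 3 > 0).
Description: the claimed parameters are [15, 10, 3]_2; such a code would be non-MDS.


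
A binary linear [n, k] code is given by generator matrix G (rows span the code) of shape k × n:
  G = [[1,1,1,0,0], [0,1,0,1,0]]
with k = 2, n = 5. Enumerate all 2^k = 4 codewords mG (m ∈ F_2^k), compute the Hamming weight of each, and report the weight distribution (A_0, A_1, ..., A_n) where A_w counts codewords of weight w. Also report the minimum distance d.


Weight distribution: A_0 = 1, A_2 = 1, A_3 = 2. Minimum distance d = 2.

Enumerate all 2^2 = 4 messages m ∈ F_2^2.
For each, compute codeword c = mG in F_2^5, then tally its weight.
  m = 00 → c = 00000, weight = 0.
  m = 10 → c = 11100, weight = 3.
  m = 01 → c = 01010, weight = 2.
  m = 11 → c = 10110, weight = 3.
Tally weights:
  weight 0: 1 codewords.
  weight 2: 1 codewords.
  weight 3: 2 codewords.
Minimum distance d = smallest w > 0 with A_w > 0 = 2.
Sanity: Σ A_w = 4 = 2^2 = 4 ✓.


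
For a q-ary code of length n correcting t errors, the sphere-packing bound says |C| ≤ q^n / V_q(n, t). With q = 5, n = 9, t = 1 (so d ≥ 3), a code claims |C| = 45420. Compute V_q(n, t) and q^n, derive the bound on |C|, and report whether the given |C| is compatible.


V_q(n, t) = 37, q^n = 1953125, Hamming bound = 52787, |C| = 45420 ≤ bound (satisfied).

Step 1: Compute V_q(n, t) = Σ_{j=0}^1 C(n, j) (q−1)^j.
  j = 0: C(9,0)·(4)^0 = 1·1 = 1.
  j = 1: C(9,1)·(4)^1 = 9·4 = 36.
  V_q(n, t) = 1 + 36 = 37.
Step 2: q^n = 5^9 = 1953125.
Step 3: Hamming bound ⌊q^n / V_q(n,t)⌋ = ⌊1953125/37⌋ = 52787.
Step 4: Compare |C| = 45420 to 52787: satisfied.
The claimed |C| lies below the Hamming bound.


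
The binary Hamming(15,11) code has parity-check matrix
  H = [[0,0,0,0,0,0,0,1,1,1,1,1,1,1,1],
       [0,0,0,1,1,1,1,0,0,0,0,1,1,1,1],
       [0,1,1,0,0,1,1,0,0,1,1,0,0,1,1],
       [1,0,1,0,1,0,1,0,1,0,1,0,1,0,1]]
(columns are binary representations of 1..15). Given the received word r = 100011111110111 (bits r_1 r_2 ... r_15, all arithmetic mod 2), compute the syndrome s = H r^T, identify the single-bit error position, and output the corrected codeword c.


s = (1, 0, 0, 1)^T, error position = 9, corrected codeword c = 100011110110111

Compute s = H r^T mod 2 one row at a time:
  s_1 = 1 + 1 + 1 + 1 + 0 + 1 + 1 + 1 = 7 ≡ 1 (mod 2).
  s_2 = 0 + 1 + 1 + 1 + 0 + 1 + 1 + 1 = 6 ≡ 0 (mod 2).
  s_3 = 0 + 0 + 1 + 1 + 1 + 1 + 1 + 1 = 6 ≡ 0 (mod 2).
  s_4 = 1 + 0 + 1 + 1 + 1 + 1 + 1 + 1 = 7 ≡ 1 (mod 2).
s = (1, 0, 0, 1)^T — this equals column 9 of H (binary 1001), so error is at position 9.
Correct: flip bit 9 of r = 100011111110111 to get c = 100011110110111.


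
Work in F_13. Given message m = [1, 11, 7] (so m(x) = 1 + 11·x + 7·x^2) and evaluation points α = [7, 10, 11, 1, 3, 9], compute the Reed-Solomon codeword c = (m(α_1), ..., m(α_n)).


c = [5, 5, 7, 6, 6, 4]

Message polynomial: m(x) = 1 + 11·x + 7·x^2 (mod 13).
For each evaluation point α_i, compute m(α_i) mod 13:
  α_1 = 7: Horner steps 7 → 8 → 5, so m(7) = 5.
  α_2 = 10: Horner steps 7 → 3 → 5, so m(10) = 5.
  α_3 = 11: Horner steps 7 → 10 → 7, so m(11) = 7.
  α_4 = 1: Horner steps 7 → 5 → 6, so m(1) = 6.
  α_5 = 3: Horner steps 7 → 6 → 6, so m(3) = 6.
  α_6 = 9: Horner steps 7 → 9 → 4, so m(9) = 4.
Codeword c = [5, 5, 7, 6, 6, 4] ∈ F_13^6.


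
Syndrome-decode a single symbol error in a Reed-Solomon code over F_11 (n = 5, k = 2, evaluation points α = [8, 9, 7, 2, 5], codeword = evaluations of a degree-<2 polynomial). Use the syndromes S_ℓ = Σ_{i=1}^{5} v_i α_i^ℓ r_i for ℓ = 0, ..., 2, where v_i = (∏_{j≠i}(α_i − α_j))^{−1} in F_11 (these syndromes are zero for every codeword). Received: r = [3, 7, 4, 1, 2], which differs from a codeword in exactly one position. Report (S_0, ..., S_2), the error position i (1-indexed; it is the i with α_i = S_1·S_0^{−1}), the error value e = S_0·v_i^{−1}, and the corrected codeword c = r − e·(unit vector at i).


S = (3, 10, 4), error at position 3, error magnitude e = 5, c = [3, 7, 10, 1, 2].

Step 1: column multipliers v_i = (∏_{j≠i}(α_i − α_j))^{−1} mod 11.
  i = 1 (α = 8): (8−9)(8−7)(8−2)(8−5) = (−1)·1·6·3 = −18 ≡ 4, so v_1 = 4^{−1} = 3 (mod 11).
  i = 2 (α = 9): (9−8)(9−7)(9−2)(9−5) = 1·2·7·4 = 56 ≡ 1, so v_2 = 1^{−1} = 1 (mod 11).
  i = 3 (α = 7): (7−8)(7−9)(7−2)(7−5) = (−1)·(−2)·5·2 = 20 ≡ 9, so v_3 = 9^{−1} = 5 (mod 11).
  i = 4 (α = 2): (2−8)(2−9)(2−7)(2−5) = (−6)·(−7)·(−5)·(−3) = 630 ≡ 3, so v_4 = 3^{−1} = 4 (mod 11).
  i = 5 (α = 5): (5−8)(5−9)(5−7)(5−2) = (−3)·(−4)·(−2)·3 = −72 ≡ 5, so v_5 = 5^{−1} = 9 (mod 11).
  v = [3, 1, 5, 4, 9].
Step 2: syndromes of r = [3, 7, 4, 1, 2] (all sums mod 11).
  S_0 = Σ v_i r_i = 3·3 + 1·7 + 5·4 + 4·1 + 9·2 = 58 ≡ 3.
  S_1 = Σ v_i α_i r_i = 3·8·3 + 1·9·7 + 5·7·4 + 4·2·1 + 9·5·2 = 373 ≡ 10.
  α_i^2 mod 11 = [9, 4, 5, 4, 3].
  S_2 = Σ v_i α_i^2 r_i = 3·9·3 + 1·4·7 + 5·5·4 + 4·4·1 + 9·3·2 = 279 ≡ 4.
  S = (3, 10, 4) ≠ 0, so r is not a codeword (an error is present).
Step 3: locate the error. For a single error e at position i, S_ℓ = v_i·e·α_i^ℓ, so α_err = S_1/S_0.
  S_0^{−1} = 3^{−1} = 4 (mod 11), so α_err = 10·4 = 40 ≡ 7 = α_3. Error position i = 3.
  Consistency check: S_2/S_1 = 4·10 = 40 ≡ 7 = α_err ✓ (single-error assumption holds).
Step 4: error magnitude e = S_0/v_3 = S_0·∏_{j≠3}(α_3 − α_j) = 3·9 = 27 ≡ 5 (mod 11).
Step 5: correct position 3: c_3 = r_3 − e = 4 − 5 ≡ 10 (mod 11). Hence c = [3, 7, 10, 1, 2].
  Check: interpolating c through the α_i gives m(x) = 4 + 4·x (degree < 2) with m(α_i) = c_i for every i, so c is indeed a codeword.
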